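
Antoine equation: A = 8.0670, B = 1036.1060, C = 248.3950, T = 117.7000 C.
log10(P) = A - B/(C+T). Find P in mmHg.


C+T = 366.0950
B/(C+T) = 2.8302
log10(P) = 8.0670 - 2.8302 = 5.2368
P = 10^5.2368 = 172521.7652 mmHg

172521.7652 mmHg


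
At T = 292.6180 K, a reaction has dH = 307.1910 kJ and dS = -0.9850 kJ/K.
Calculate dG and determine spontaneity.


T*dS = 292.6180 * -0.9850 = -288.2287 kJ
dG = 307.1910 + 288.2287 = 595.4197 kJ (non-spontaneous)

dG = 595.4197 kJ, non-spontaneous


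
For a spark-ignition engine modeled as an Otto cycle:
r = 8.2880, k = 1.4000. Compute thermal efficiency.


r^(k-1) = 2.3301
eta = 1 - 1/2.3301 = 0.5708 = 57.0839%

57.0839%


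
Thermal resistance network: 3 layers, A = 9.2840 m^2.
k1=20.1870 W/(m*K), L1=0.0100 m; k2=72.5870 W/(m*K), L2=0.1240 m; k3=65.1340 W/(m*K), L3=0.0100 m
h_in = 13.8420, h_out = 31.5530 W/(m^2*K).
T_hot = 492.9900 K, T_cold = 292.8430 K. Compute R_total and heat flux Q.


R_conv_in = 1/(13.8420*9.2840) = 0.0078
R_1 = 0.0100/(20.1870*9.2840) = 5.3357e-05
R_2 = 0.1240/(72.5870*9.2840) = 0.0002
R_3 = 0.0100/(65.1340*9.2840) = 1.6537e-05
R_conv_out = 1/(31.5530*9.2840) = 0.0034
R_total = 0.0114 K/W
Q = 200.1470 / 0.0114 = 17481.4036 W

R_total = 0.0114 K/W, Q = 17481.4036 W


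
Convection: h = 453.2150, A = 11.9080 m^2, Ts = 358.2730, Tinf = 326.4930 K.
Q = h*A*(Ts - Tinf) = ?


dT = 31.7800 K
Q = 453.2150 * 11.9080 * 31.7800 = 171512.9805 W

171512.9805 W


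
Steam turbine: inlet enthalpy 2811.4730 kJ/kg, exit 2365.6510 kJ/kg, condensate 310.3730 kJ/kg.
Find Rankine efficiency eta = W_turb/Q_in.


W = 445.8220 kJ/kg
Q_in = 2501.1000 kJ/kg
eta = 0.1783 = 17.8250%

eta = 17.8250%


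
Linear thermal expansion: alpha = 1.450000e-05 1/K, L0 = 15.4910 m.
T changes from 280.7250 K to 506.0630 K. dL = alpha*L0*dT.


dT = 225.3380 K
dL = 1.450000e-05 * 15.4910 * 225.3380 = 0.050615 m
L_final = 15.541615 m

dL = 0.050615 m


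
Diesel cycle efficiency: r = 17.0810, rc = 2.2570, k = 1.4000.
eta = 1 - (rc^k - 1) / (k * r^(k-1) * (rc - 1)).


r^(k-1) = 3.1118
rc^k = 3.1257
eta = 0.6118 = 61.1824%

61.1824%


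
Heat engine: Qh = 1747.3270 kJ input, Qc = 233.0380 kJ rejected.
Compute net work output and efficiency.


W = 1747.3270 - 233.0380 = 1514.2890 kJ
eta = 1514.2890 / 1747.3270 = 0.8666 = 86.6632%

W = 1514.2890 kJ, eta = 86.6632%


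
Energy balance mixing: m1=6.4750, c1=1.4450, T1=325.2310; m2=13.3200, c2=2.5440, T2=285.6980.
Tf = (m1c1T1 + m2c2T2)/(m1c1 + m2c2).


num = 12724.1685
den = 43.2425
Tf = 294.2518 K

294.2518 K


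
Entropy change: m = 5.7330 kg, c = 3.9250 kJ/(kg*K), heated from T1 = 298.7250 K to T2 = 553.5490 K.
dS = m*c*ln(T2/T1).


T2/T1 = 1.8530
ln(T2/T1) = 0.6168
dS = 5.7330 * 3.9250 * 0.6168 = 13.8799 kJ/K

13.8799 kJ/K


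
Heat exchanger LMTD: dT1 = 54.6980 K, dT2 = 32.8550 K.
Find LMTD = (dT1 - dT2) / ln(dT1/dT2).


dT1/dT2 = 1.6648
ln(dT1/dT2) = 0.5097
LMTD = 21.8430 / 0.5097 = 42.8527 K

42.8527 K


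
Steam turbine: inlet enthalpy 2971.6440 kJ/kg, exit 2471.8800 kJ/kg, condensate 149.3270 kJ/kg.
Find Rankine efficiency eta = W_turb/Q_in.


W = 499.7640 kJ/kg
Q_in = 2822.3170 kJ/kg
eta = 0.1771 = 17.7076%

eta = 17.7076%


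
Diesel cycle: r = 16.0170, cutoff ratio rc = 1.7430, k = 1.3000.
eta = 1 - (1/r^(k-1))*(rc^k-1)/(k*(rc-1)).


r^(k-1) = 2.2981
rc^k = 2.0591
eta = 0.5229 = 52.2857%

52.2857%


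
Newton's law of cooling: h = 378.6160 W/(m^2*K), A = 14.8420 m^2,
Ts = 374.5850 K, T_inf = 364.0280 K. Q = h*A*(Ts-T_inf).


dT = 10.5570 K
Q = 378.6160 * 14.8420 * 10.5570 = 59324.2029 W

59324.2029 W


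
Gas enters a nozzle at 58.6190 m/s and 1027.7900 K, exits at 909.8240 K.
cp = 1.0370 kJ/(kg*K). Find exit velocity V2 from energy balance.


dT = 117.9660 K
2*cp*1000*dT = 244661.4840
V1^2 = 3436.1872
V2 = sqrt(248097.6712) = 498.0940 m/s

498.0940 m/s


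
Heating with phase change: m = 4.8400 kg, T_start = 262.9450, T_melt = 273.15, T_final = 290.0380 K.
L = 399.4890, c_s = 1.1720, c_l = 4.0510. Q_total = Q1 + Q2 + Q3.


Q1 (sensible, solid) = 4.8400 * 1.1720 * 10.2050 = 57.8877 kJ
Q2 (latent) = 4.8400 * 399.4890 = 1933.5268 kJ
Q3 (sensible, liquid) = 4.8400 * 4.0510 * 16.8880 = 331.1203 kJ
Q_total = 2322.5347 kJ

2322.5347 kJ


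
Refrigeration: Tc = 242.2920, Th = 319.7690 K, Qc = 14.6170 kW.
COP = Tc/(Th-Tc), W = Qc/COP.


COP = 242.2920 / 77.4770 = 3.1273
W = 14.6170 / 3.1273 = 4.6740 kW

COP = 3.1273, W = 4.6740 kW


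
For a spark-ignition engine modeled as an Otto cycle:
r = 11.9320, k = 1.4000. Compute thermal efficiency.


r^(k-1) = 2.6958
eta = 1 - 1/2.6958 = 0.6291 = 62.9051%

62.9051%


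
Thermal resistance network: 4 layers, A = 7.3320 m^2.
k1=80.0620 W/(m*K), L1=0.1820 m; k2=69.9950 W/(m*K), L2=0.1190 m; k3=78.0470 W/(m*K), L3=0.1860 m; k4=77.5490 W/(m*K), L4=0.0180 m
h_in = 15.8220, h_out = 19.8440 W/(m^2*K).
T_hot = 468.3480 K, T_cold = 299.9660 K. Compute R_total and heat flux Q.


R_conv_in = 1/(15.8220*7.3320) = 0.0086
R_1 = 0.1820/(80.0620*7.3320) = 0.0003
R_2 = 0.1190/(69.9950*7.3320) = 0.0002
R_3 = 0.1860/(78.0470*7.3320) = 0.0003
R_4 = 0.0180/(77.5490*7.3320) = 3.1657e-05
R_conv_out = 1/(19.8440*7.3320) = 0.0069
R_total = 0.0164 K/W
Q = 168.3820 / 0.0164 = 10272.3165 W

R_total = 0.0164 K/W, Q = 10272.3165 W


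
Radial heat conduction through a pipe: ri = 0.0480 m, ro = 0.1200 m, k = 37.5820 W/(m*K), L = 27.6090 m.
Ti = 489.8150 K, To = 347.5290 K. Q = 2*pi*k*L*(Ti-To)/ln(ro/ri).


dT = 142.2860 K
ln(ro/ri) = 0.9163
Q = 2*pi*37.5820*27.6090*142.2860 / 0.9163 = 1012370.1002 W

1012370.1002 W


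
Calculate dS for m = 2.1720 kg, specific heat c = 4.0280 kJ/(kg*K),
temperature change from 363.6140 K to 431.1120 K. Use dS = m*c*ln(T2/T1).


T2/T1 = 1.1856
ln(T2/T1) = 0.1703
dS = 2.1720 * 4.0280 * 0.1703 = 1.4897 kJ/K

1.4897 kJ/K


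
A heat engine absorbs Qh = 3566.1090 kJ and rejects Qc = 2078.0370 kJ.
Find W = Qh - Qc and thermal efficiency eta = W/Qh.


W = 3566.1090 - 2078.0370 = 1488.0720 kJ
eta = 1488.0720 / 3566.1090 = 0.4173 = 41.7282%

W = 1488.0720 kJ, eta = 41.7282%


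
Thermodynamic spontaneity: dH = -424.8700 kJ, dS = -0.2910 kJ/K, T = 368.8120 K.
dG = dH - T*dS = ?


T*dS = 368.8120 * -0.2910 = -107.3243 kJ
dG = -424.8700 + 107.3243 = -317.5457 kJ (spontaneous)

dG = -317.5457 kJ, spontaneous


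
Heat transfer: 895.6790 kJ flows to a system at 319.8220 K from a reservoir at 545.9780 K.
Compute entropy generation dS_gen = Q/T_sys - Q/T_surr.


dS_sys = 895.6790/319.8220 = 2.8006 kJ/K
dS_surr = -895.6790/545.9780 = -1.6405 kJ/K
dS_gen = 2.8006 - 1.6405 = 1.1601 kJ/K (irreversible)

dS_gen = 1.1601 kJ/K, irreversible


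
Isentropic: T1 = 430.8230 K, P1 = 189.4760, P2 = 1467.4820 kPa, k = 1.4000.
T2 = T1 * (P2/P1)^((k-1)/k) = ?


(k-1)/k = 0.2857
(P2/P1)^exp = 1.7948
T2 = 430.8230 * 1.7948 = 773.2220 K

773.2220 K


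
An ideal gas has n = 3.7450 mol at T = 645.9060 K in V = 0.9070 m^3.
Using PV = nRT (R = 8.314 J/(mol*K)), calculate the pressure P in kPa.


P = nRT/V = 3.7450 * 8.314 * 645.9060 / 0.9070
= 20110.8840 / 0.9070 = 22172.9702 Pa = 22.1730 kPa

22.1730 kPa


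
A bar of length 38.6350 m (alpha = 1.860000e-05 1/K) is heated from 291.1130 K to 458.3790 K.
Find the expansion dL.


dT = 167.2660 K
dL = 1.860000e-05 * 38.6350 * 167.2660 = 0.120199 m
L_final = 38.755199 m

dL = 0.120199 m


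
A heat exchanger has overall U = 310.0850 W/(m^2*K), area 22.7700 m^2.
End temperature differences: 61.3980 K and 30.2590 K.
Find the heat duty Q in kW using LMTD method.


LMTD = 44.0075 K
Q = 310.0850 * 22.7700 * 44.0075 = 310721.0613 W = 310.7211 kW

310.7211 kW


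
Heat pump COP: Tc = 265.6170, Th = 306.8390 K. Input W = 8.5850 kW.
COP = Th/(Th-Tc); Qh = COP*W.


COP = 306.8390 / 41.2220 = 7.4436
Qh = 7.4436 * 8.5850 = 63.9031 kW

COP = 7.4436, Qh = 63.9031 kW


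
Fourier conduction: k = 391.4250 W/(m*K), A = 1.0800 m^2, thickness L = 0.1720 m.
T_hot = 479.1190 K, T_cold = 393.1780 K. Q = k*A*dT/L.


dT = 85.9410 K
Q = 391.4250 * 1.0800 * 85.9410 / 0.1720 = 211224.4907 W

211224.4907 W


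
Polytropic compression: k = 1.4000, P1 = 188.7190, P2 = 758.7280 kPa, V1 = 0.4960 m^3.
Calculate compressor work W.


(k-1)/k = 0.2857
(P2/P1)^exp = 1.4882
W = 3.5000 * 188.7190 * 0.4960 * (1.4882 - 1) = 159.9281 kJ

159.9281 kJ


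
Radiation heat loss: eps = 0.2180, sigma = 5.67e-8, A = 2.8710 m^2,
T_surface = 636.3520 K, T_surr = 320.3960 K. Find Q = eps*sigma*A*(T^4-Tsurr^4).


T^4 = 1.6398e+11
Tsurr^4 = 1.0538e+10
Q = 0.2180 * 5.67e-8 * 2.8710 * 1.5344e+11 = 5445.2316 W

5445.2316 W


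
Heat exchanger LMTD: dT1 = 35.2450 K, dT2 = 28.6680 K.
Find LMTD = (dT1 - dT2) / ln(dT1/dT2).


dT1/dT2 = 1.2294
ln(dT1/dT2) = 0.2065
LMTD = 6.5770 / 0.2065 = 31.8434 K

31.8434 K


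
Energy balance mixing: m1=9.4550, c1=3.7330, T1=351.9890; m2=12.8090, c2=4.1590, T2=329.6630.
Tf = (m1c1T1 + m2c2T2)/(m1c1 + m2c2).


num = 29985.6484
den = 88.5681
Tf = 338.5602 K

338.5602 K


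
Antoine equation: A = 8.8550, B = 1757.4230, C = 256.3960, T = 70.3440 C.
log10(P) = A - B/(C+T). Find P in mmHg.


C+T = 326.7400
B/(C+T) = 5.3787
log10(P) = 8.8550 - 5.3787 = 3.4763
P = 10^3.4763 = 2994.6159 mmHg

2994.6159 mmHg


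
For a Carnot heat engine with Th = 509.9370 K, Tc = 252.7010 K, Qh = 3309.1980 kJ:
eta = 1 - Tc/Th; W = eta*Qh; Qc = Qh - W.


eta = 1 - 252.7010/509.9370 = 0.5044
W = 0.5044 * 3309.1980 = 1669.3138 kJ
Qc = 3309.1980 - 1669.3138 = 1639.8842 kJ

eta = 50.4447%, W = 1669.3138 kJ, Qc = 1639.8842 kJ


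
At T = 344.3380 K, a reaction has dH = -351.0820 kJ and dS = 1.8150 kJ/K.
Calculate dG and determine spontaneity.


T*dS = 344.3380 * 1.8150 = 624.9735 kJ
dG = -351.0820 - 624.9735 = -976.0555 kJ (spontaneous)

dG = -976.0555 kJ, spontaneous


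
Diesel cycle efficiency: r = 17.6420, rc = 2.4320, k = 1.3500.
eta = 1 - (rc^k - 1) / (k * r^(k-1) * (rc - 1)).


r^(k-1) = 2.7308
rc^k = 3.3193
eta = 0.5607 = 56.0666%

56.0666%


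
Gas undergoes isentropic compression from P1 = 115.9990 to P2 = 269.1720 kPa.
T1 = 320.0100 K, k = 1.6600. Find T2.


(k-1)/k = 0.3976
(P2/P1)^exp = 1.3975
T2 = 320.0100 * 1.3975 = 447.2114 K

447.2114 K


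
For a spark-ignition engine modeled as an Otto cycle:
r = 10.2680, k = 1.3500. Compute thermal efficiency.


r^(k-1) = 2.2595
eta = 1 - 1/2.2595 = 0.5574 = 55.7432%

55.7432%


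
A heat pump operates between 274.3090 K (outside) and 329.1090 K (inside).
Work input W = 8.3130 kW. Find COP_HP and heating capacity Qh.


COP = 329.1090 / 54.8000 = 6.0056
Qh = 6.0056 * 8.3130 = 49.9249 kW

COP = 6.0056, Qh = 49.9249 kW


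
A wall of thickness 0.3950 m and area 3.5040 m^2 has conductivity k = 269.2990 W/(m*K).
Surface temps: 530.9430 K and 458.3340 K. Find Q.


dT = 72.6090 K
Q = 269.2990 * 3.5040 * 72.6090 / 0.3950 = 173457.1467 W

173457.1467 W


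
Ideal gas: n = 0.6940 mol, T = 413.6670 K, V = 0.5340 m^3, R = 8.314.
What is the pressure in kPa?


P = nRT/V = 0.6940 * 8.314 * 413.6670 / 0.5340
= 2386.8238 / 0.5340 = 4469.7076 Pa = 4.4697 kPa

4.4697 kPa


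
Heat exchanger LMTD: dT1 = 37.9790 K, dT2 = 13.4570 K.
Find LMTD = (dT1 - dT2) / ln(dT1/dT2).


dT1/dT2 = 2.8222
ln(dT1/dT2) = 1.0375
LMTD = 24.5220 / 1.0375 = 23.6349 K

23.6349 K


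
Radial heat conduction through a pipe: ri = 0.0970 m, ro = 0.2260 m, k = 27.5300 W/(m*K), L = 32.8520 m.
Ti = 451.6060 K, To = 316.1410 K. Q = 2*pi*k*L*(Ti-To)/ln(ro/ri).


dT = 135.4650 K
ln(ro/ri) = 0.8458
Q = 2*pi*27.5300*32.8520*135.4650 / 0.8458 = 910112.2933 W

910112.2933 W


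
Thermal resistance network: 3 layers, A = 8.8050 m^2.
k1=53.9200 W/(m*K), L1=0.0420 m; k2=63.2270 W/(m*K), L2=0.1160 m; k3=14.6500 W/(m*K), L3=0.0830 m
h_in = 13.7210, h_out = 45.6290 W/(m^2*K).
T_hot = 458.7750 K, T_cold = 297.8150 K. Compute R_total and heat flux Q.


R_conv_in = 1/(13.7210*8.8050) = 0.0083
R_1 = 0.0420/(53.9200*8.8050) = 8.8465e-05
R_2 = 0.1160/(63.2270*8.8050) = 0.0002
R_3 = 0.0830/(14.6500*8.8050) = 0.0006
R_conv_out = 1/(45.6290*8.8050) = 0.0025
R_total = 0.0117 K/W
Q = 160.9600 / 0.0117 = 13749.5916 W

R_total = 0.0117 K/W, Q = 13749.5916 W


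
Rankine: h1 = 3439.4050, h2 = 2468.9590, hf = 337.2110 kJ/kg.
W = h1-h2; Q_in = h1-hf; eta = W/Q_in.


W = 970.4460 kJ/kg
Q_in = 3102.1940 kJ/kg
eta = 0.3128 = 31.2826%

eta = 31.2826%


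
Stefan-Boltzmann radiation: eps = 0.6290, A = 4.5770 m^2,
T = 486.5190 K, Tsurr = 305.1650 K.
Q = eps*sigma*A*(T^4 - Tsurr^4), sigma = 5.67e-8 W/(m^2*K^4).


T^4 = 5.6027e+10
Tsurr^4 = 8.6724e+09
Q = 0.6290 * 5.67e-8 * 4.5770 * 4.7355e+10 = 7729.9922 W

7729.9922 W


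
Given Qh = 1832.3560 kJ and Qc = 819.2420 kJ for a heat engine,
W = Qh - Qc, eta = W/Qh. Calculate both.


W = 1832.3560 - 819.2420 = 1013.1140 kJ
eta = 1013.1140 / 1832.3560 = 0.5529 = 55.2902%

W = 1013.1140 kJ, eta = 55.2902%


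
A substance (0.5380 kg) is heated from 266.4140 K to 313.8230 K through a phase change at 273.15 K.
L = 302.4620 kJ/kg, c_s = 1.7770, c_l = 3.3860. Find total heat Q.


Q1 (sensible, solid) = 0.5380 * 1.7770 * 6.7360 = 6.4398 kJ
Q2 (latent) = 0.5380 * 302.4620 = 162.7246 kJ
Q3 (sensible, liquid) = 0.5380 * 3.3860 * 40.6730 = 74.0927 kJ
Q_total = 243.2570 kJ

243.2570 kJ


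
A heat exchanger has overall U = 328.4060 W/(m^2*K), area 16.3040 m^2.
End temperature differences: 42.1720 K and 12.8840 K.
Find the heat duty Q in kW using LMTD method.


LMTD = 24.6996 K
Q = 328.4060 * 16.3040 * 24.6996 = 132249.6134 W = 132.2496 kW

132.2496 kW


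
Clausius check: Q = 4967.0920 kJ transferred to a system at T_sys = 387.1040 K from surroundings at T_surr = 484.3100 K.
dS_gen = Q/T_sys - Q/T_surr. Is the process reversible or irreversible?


dS_sys = 4967.0920/387.1040 = 12.8314 kJ/K
dS_surr = -4967.0920/484.3100 = -10.2560 kJ/K
dS_gen = 12.8314 - 10.2560 = 2.5754 kJ/K (irreversible)

dS_gen = 2.5754 kJ/K, irreversible


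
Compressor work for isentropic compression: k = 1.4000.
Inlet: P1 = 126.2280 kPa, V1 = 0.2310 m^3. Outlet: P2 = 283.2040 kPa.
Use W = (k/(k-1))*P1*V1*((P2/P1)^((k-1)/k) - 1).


(k-1)/k = 0.2857
(P2/P1)^exp = 1.2597
W = 3.5000 * 126.2280 * 0.2310 * (1.2597 - 1) = 26.5045 kJ

26.5045 kJ


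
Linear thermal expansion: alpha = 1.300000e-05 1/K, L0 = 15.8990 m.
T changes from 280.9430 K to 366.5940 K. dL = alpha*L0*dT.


dT = 85.6510 K
dL = 1.300000e-05 * 15.8990 * 85.6510 = 0.017703 m
L_final = 15.916703 m

dL = 0.017703 m


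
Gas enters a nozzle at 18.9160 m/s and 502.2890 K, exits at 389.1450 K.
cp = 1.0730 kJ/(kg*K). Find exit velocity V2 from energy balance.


dT = 113.1440 K
2*cp*1000*dT = 242807.0240
V1^2 = 357.8151
V2 = sqrt(243164.8391) = 493.1175 m/s

493.1175 m/s


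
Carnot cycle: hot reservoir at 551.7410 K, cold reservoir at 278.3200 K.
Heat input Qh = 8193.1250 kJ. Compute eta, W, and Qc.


eta = 1 - 278.3200/551.7410 = 0.4956
W = 0.4956 * 8193.1250 = 4060.1884 kJ
Qc = 8193.1250 - 4060.1884 = 4132.9366 kJ

eta = 49.5560%, W = 4060.1884 kJ, Qc = 4132.9366 kJ


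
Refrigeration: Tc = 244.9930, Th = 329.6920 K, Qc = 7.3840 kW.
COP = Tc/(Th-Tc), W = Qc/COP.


COP = 244.9930 / 84.6990 = 2.8925
W = 7.3840 / 2.8925 = 2.5528 kW

COP = 2.8925, W = 2.5528 kW


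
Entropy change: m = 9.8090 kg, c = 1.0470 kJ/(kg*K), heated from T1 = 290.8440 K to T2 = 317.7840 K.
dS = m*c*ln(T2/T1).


T2/T1 = 1.0926
ln(T2/T1) = 0.0886
dS = 9.8090 * 1.0470 * 0.0886 = 0.9098 kJ/K

0.9098 kJ/K


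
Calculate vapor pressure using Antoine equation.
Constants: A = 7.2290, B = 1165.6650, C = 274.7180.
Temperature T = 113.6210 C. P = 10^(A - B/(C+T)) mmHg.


C+T = 388.3390
B/(C+T) = 3.0017
log10(P) = 7.2290 - 3.0017 = 4.2273
P = 10^4.2273 = 16878.4031 mmHg

16878.4031 mmHg


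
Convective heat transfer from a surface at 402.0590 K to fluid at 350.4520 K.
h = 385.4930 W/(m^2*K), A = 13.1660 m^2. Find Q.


dT = 51.6070 K
Q = 385.4930 * 13.1660 * 51.6070 = 261926.2110 W

261926.2110 W


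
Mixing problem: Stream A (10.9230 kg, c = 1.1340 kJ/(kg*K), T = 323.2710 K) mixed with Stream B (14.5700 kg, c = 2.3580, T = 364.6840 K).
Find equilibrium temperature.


num = 16533.3605
den = 46.7427
Tf = 353.7097 K

353.7097 K


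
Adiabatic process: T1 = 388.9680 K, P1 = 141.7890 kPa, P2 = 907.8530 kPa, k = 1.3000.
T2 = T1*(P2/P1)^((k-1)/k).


(k-1)/k = 0.2308
(P2/P1)^exp = 1.5349
T2 = 388.9680 * 1.5349 = 597.0352 K

597.0352 K


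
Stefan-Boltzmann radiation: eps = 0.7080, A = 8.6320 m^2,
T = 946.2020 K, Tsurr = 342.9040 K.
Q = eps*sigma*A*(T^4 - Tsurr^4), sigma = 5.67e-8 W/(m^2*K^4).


T^4 = 8.0156e+11
Tsurr^4 = 1.3826e+10
Q = 0.7080 * 5.67e-8 * 8.6320 * 7.8773e+11 = 272964.9281 W

272964.9281 W


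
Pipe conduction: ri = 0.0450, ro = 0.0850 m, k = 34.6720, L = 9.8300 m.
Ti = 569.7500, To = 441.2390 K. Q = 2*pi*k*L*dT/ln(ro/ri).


dT = 128.5110 K
ln(ro/ri) = 0.6360
Q = 2*pi*34.6720*9.8300*128.5110 / 0.6360 = 432716.1838 W

432716.1838 W


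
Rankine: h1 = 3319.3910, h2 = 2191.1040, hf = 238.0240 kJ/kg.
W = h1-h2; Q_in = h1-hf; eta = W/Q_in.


W = 1128.2870 kJ/kg
Q_in = 3081.3670 kJ/kg
eta = 0.3662 = 36.6164%

eta = 36.6164%


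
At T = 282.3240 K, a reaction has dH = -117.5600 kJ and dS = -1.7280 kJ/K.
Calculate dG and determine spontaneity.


T*dS = 282.3240 * -1.7280 = -487.8559 kJ
dG = -117.5600 + 487.8559 = 370.2959 kJ (non-spontaneous)

dG = 370.2959 kJ, non-spontaneous


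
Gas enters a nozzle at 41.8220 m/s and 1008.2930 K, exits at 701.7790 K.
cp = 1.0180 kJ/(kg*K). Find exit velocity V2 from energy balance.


dT = 306.5140 K
2*cp*1000*dT = 624062.5040
V1^2 = 1749.0797
V2 = sqrt(625811.5837) = 791.0825 m/s

791.0825 m/s


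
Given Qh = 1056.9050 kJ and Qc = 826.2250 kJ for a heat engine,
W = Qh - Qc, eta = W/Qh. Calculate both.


W = 1056.9050 - 826.2250 = 230.6800 kJ
eta = 230.6800 / 1056.9050 = 0.2183 = 21.8260%

W = 230.6800 kJ, eta = 21.8260%


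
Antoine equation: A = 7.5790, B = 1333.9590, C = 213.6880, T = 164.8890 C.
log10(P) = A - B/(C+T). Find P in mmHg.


C+T = 378.5770
B/(C+T) = 3.5236
log10(P) = 7.5790 - 3.5236 = 4.0554
P = 10^4.0554 = 11360.2156 mmHg

11360.2156 mmHg


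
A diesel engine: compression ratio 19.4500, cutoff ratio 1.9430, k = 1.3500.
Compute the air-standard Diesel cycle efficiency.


r^(k-1) = 2.8257
rc^k = 2.4515
eta = 0.5965 = 59.6484%

59.6484%


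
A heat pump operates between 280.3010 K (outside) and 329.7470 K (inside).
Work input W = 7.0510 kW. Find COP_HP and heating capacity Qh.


COP = 329.7470 / 49.4460 = 6.6688
Qh = 6.6688 * 7.0510 = 47.0219 kW

COP = 6.6688, Qh = 47.0219 kW


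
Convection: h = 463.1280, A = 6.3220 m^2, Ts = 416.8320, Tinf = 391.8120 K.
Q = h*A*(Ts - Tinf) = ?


dT = 25.0200 K
Q = 463.1280 * 6.3220 * 25.0200 = 73255.9383 W

73255.9383 W


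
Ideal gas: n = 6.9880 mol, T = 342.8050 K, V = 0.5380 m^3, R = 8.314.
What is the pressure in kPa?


P = nRT/V = 6.9880 * 8.314 * 342.8050 / 0.5380
= 19916.3644 / 0.5380 = 37019.2647 Pa = 37.0193 kPa

37.0193 kPa


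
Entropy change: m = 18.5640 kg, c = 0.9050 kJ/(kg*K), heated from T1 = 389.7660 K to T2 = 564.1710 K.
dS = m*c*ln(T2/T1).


T2/T1 = 1.4475
ln(T2/T1) = 0.3698
dS = 18.5640 * 0.9050 * 0.3698 = 6.2130 kJ/K

6.2130 kJ/K


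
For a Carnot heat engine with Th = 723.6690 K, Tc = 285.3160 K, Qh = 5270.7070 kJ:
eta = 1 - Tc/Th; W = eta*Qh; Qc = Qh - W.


eta = 1 - 285.3160/723.6690 = 0.6057
W = 0.6057 * 5270.7070 = 3192.6616 kJ
Qc = 5270.7070 - 3192.6616 = 2078.0454 kJ

eta = 60.5737%, W = 3192.6616 kJ, Qc = 2078.0454 kJ


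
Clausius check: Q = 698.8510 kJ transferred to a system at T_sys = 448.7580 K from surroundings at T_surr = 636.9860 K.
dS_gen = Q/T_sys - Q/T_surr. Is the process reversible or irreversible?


dS_sys = 698.8510/448.7580 = 1.5573 kJ/K
dS_surr = -698.8510/636.9860 = -1.0971 kJ/K
dS_gen = 1.5573 - 1.0971 = 0.4602 kJ/K (irreversible)

dS_gen = 0.4602 kJ/K, irreversible


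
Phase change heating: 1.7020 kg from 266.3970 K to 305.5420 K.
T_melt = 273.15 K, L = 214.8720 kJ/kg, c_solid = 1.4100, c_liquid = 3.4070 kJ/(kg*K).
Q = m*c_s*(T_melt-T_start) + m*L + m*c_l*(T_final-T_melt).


Q1 (sensible, solid) = 1.7020 * 1.4100 * 6.7530 = 16.2060 kJ
Q2 (latent) = 1.7020 * 214.8720 = 365.7121 kJ
Q3 (sensible, liquid) = 1.7020 * 3.4070 * 32.3920 = 187.8319 kJ
Q_total = 569.7501 kJ

569.7501 kJ


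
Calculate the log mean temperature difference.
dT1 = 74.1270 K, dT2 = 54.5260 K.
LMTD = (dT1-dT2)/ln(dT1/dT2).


dT1/dT2 = 1.3595
ln(dT1/dT2) = 0.3071
LMTD = 19.6010 / 0.3071 = 63.8257 K

63.8257 K


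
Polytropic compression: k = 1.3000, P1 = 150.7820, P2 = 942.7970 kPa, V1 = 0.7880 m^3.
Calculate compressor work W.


(k-1)/k = 0.2308
(P2/P1)^exp = 1.5265
W = 4.3333 * 150.7820 * 0.7880 * (1.5265 - 1) = 271.0997 kJ

271.0997 kJ


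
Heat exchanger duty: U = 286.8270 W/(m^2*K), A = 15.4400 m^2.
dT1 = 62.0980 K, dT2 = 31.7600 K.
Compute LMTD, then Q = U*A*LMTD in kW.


LMTD = 45.2464 K
Q = 286.8270 * 15.4400 * 45.2464 = 200378.6796 W = 200.3787 kW

200.3787 kW


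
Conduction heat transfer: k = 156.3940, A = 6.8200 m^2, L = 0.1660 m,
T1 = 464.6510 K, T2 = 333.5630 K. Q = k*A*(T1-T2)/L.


dT = 131.0880 K
Q = 156.3940 * 6.8200 * 131.0880 / 0.1660 = 842285.4753 W

842285.4753 W


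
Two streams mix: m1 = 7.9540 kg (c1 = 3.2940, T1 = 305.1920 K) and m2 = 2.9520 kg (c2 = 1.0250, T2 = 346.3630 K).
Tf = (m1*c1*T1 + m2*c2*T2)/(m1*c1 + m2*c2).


num = 9044.2008
den = 29.2263
Tf = 309.4544 K

309.4544 K


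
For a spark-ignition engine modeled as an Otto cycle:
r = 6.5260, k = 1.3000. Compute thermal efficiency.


r^(k-1) = 1.7555
eta = 1 - 1/1.7555 = 0.4304 = 43.0353%

43.0353%


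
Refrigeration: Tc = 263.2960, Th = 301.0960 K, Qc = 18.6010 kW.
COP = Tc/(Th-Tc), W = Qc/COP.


COP = 263.2960 / 37.8000 = 6.9655
W = 18.6010 / 6.9655 = 2.6704 kW

COP = 6.9655, W = 2.6704 kW


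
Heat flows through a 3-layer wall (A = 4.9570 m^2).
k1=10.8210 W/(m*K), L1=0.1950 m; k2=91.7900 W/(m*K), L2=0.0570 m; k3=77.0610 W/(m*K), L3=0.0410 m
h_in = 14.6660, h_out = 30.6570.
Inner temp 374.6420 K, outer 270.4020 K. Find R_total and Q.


R_conv_in = 1/(14.6660*4.9570) = 0.0138
R_1 = 0.1950/(10.8210*4.9570) = 0.0036
R_2 = 0.0570/(91.7900*4.9570) = 0.0001
R_3 = 0.0410/(77.0610*4.9570) = 0.0001
R_conv_out = 1/(30.6570*4.9570) = 0.0066
R_total = 0.0242 K/W
Q = 104.2400 / 0.0242 = 4306.7904 W

R_total = 0.0242 K/W, Q = 4306.7904 W


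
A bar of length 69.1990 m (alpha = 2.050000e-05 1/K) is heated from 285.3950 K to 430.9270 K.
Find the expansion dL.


dT = 145.5320 K
dL = 2.050000e-05 * 69.1990 * 145.5320 = 0.206449 m
L_final = 69.405449 m

dL = 0.206449 m


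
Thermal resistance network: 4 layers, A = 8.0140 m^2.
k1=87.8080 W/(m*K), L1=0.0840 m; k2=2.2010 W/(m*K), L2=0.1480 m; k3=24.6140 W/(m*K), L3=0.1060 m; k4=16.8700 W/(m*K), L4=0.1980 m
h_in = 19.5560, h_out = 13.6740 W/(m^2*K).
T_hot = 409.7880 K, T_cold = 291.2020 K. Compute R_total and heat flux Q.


R_conv_in = 1/(19.5560*8.0140) = 0.0064
R_1 = 0.0840/(87.8080*8.0140) = 0.0001
R_2 = 0.1480/(2.2010*8.0140) = 0.0084
R_3 = 0.1060/(24.6140*8.0140) = 0.0005
R_4 = 0.1980/(16.8700*8.0140) = 0.0015
R_conv_out = 1/(13.6740*8.0140) = 0.0091
R_total = 0.0260 K/W
Q = 118.5860 / 0.0260 = 4557.8328 W

R_total = 0.0260 K/W, Q = 4557.8328 W


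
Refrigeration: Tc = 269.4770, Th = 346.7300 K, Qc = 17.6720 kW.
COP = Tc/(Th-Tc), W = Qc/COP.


COP = 269.4770 / 77.2530 = 3.4882
W = 17.6720 / 3.4882 = 5.0662 kW

COP = 3.4882, W = 5.0662 kW


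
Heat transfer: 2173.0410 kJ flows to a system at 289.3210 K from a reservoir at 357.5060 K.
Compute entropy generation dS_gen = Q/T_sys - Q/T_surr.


dS_sys = 2173.0410/289.3210 = 7.5108 kJ/K
dS_surr = -2173.0410/357.5060 = -6.0783 kJ/K
dS_gen = 7.5108 - 6.0783 = 1.4325 kJ/K (irreversible)

dS_gen = 1.4325 kJ/K, irreversible


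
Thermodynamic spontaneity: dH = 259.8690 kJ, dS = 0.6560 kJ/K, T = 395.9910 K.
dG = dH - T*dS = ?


T*dS = 395.9910 * 0.6560 = 259.7701 kJ
dG = 259.8690 - 259.7701 = 0.0989 kJ (non-spontaneous)

dG = 0.0989 kJ, non-spontaneous


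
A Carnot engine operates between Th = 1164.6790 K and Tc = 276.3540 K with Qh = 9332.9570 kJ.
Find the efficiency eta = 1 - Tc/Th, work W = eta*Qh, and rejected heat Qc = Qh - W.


eta = 1 - 276.3540/1164.6790 = 0.7627
W = 0.7627 * 9332.9570 = 7118.4412 kJ
Qc = 9332.9570 - 7118.4412 = 2214.5158 kJ

eta = 76.2721%, W = 7118.4412 kJ, Qc = 2214.5158 kJ


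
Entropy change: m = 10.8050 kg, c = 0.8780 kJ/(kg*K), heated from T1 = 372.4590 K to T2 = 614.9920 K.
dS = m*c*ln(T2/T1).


T2/T1 = 1.6512
ln(T2/T1) = 0.5015
dS = 10.8050 * 0.8780 * 0.5015 = 4.7575 kJ/K

4.7575 kJ/K


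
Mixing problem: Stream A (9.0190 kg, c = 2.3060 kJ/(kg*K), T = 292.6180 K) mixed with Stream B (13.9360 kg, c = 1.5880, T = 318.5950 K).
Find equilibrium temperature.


num = 13136.4393
den = 42.9282
Tf = 306.0097 K

306.0097 K


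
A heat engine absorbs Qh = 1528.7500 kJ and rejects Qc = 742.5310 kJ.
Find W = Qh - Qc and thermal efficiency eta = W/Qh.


W = 1528.7500 - 742.5310 = 786.2190 kJ
eta = 786.2190 / 1528.7500 = 0.5143 = 51.4289%

W = 786.2190 kJ, eta = 51.4289%


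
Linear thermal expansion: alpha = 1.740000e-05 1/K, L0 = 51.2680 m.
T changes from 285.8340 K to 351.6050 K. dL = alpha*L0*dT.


dT = 65.7710 K
dL = 1.740000e-05 * 51.2680 * 65.7710 = 0.058672 m
L_final = 51.326672 m

dL = 0.058672 m


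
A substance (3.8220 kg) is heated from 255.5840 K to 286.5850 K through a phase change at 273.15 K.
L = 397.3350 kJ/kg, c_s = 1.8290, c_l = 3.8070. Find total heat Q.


Q1 (sensible, solid) = 3.8220 * 1.8290 * 17.5660 = 122.7940 kJ
Q2 (latent) = 3.8220 * 397.3350 = 1518.6144 kJ
Q3 (sensible, liquid) = 3.8220 * 3.8070 * 13.4350 = 195.4840 kJ
Q_total = 1836.8924 kJ

1836.8924 kJ


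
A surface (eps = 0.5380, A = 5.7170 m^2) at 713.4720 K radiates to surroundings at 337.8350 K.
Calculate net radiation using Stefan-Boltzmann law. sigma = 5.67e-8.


T^4 = 2.5912e+11
Tsurr^4 = 1.3026e+10
Q = 0.5380 * 5.67e-8 * 5.7170 * 2.4610e+11 = 42918.1820 W

42918.1820 W


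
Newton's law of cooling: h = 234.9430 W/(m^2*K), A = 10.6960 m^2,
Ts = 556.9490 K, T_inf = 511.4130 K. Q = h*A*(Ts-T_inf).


dT = 45.5360 K
Q = 234.9430 * 10.6960 * 45.5360 = 114429.7061 W

114429.7061 W


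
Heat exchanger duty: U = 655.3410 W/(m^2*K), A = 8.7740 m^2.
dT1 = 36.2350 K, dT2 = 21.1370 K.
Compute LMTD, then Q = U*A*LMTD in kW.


LMTD = 28.0111 K
Q = 655.3410 * 8.7740 * 28.0111 = 161062.8087 W = 161.0628 kW

161.0628 kW


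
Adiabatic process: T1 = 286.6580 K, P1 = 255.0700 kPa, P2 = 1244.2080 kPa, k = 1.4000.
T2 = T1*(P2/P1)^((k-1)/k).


(k-1)/k = 0.2857
(P2/P1)^exp = 1.5727
T2 = 286.6580 * 1.5727 = 450.8190 K

450.8190 K


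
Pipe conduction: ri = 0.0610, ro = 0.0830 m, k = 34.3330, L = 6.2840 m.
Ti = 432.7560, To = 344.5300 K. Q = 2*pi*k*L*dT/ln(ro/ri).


dT = 88.2260 K
ln(ro/ri) = 0.3080
Q = 2*pi*34.3330*6.2840*88.2260 / 0.3080 = 388347.5476 W

388347.5476 W


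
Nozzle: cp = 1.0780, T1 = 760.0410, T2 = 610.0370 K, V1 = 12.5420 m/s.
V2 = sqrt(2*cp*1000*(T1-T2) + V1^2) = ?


dT = 150.0040 K
2*cp*1000*dT = 323408.6240
V1^2 = 157.3018
V2 = sqrt(323565.9258) = 568.8286 m/s

568.8286 m/s


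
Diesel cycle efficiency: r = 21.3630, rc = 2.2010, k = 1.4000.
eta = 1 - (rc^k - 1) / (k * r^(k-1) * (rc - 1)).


r^(k-1) = 3.4030
rc^k = 3.0176
eta = 0.6474 = 64.7379%

64.7379%


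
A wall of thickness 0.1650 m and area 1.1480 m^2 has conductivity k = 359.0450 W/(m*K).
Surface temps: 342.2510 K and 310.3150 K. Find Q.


dT = 31.9360 K
Q = 359.0450 * 1.1480 * 31.9360 / 0.1650 = 79778.7719 W

79778.7719 W


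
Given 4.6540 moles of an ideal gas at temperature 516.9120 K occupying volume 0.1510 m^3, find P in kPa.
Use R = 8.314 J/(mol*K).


P = nRT/V = 4.6540 * 8.314 * 516.9120 / 0.1510
= 20001.0600 / 0.1510 = 132457.3512 Pa = 132.4574 kPa

132.4574 kPa


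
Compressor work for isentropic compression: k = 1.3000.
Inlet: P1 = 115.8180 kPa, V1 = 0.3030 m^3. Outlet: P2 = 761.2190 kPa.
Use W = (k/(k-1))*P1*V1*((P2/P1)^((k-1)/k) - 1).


(k-1)/k = 0.2308
(P2/P1)^exp = 1.5442
W = 4.3333 * 115.8180 * 0.3030 * (1.5442 - 1) = 82.7582 kJ

82.7582 kJ


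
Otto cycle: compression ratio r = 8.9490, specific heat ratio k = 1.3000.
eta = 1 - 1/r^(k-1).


r^(k-1) = 1.9299
eta = 1 - 1/1.9299 = 0.4818 = 48.1836%

48.1836%


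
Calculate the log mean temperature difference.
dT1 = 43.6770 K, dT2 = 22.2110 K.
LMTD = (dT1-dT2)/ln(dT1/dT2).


dT1/dT2 = 1.9665
ln(dT1/dT2) = 0.6762
LMTD = 21.4660 / 0.6762 = 31.7435 K

31.7435 K


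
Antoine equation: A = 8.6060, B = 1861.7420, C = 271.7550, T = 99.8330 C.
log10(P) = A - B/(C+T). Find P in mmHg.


C+T = 371.5880
B/(C+T) = 5.0102
log10(P) = 8.6060 - 5.0102 = 3.5958
P = 10^3.5958 = 3942.4686 mmHg

3942.4686 mmHg


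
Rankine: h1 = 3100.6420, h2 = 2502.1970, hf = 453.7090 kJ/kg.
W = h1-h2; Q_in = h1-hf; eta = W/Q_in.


W = 598.4450 kJ/kg
Q_in = 2646.9330 kJ/kg
eta = 0.2261 = 22.6090%

eta = 22.6090%


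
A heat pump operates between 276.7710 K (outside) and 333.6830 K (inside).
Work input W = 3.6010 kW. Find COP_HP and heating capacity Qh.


COP = 333.6830 / 56.9120 = 5.8631
Qh = 5.8631 * 3.6010 = 21.1132 kW

COP = 5.8631, Qh = 21.1132 kW


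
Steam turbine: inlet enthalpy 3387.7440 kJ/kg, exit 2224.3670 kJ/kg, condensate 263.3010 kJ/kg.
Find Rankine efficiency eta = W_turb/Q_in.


W = 1163.3770 kJ/kg
Q_in = 3124.4430 kJ/kg
eta = 0.3723 = 37.2347%

eta = 37.2347%


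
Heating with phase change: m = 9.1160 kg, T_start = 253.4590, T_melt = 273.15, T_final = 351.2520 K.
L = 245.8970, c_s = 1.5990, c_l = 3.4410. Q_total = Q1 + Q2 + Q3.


Q1 (sensible, solid) = 9.1160 * 1.5990 * 19.6910 = 287.0255 kJ
Q2 (latent) = 9.1160 * 245.8970 = 2241.5971 kJ
Q3 (sensible, liquid) = 9.1160 * 3.4410 * 78.1020 = 2449.9157 kJ
Q_total = 4978.5383 kJ

4978.5383 kJ


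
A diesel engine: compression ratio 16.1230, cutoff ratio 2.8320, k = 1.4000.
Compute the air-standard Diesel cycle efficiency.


r^(k-1) = 3.0407
rc^k = 4.2947
eta = 0.5775 = 57.7544%

57.7544%


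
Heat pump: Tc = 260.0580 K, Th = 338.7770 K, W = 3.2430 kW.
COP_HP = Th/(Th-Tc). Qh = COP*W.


COP = 338.7770 / 78.7190 = 4.3036
Qh = 4.3036 * 3.2430 = 13.9567 kW

COP = 4.3036, Qh = 13.9567 kW


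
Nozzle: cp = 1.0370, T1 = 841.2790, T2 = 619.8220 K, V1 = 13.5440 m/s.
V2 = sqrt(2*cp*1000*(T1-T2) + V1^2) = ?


dT = 221.4570 K
2*cp*1000*dT = 459301.8180
V1^2 = 183.4399
V2 = sqrt(459485.2579) = 677.8534 m/s

677.8534 m/s


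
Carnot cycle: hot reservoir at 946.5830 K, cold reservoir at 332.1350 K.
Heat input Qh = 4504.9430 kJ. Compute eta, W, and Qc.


eta = 1 - 332.1350/946.5830 = 0.6491
W = 0.6491 * 4504.9430 = 2924.2583 kJ
Qc = 4504.9430 - 2924.2583 = 1580.6847 kJ

eta = 64.9122%, W = 2924.2583 kJ, Qc = 1580.6847 kJ


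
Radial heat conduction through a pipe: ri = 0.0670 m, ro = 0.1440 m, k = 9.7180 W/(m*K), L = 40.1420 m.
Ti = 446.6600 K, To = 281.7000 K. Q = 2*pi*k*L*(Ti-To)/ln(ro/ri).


dT = 164.9600 K
ln(ro/ri) = 0.7651
Q = 2*pi*9.7180*40.1420*164.9600 / 0.7651 = 528450.6995 W

528450.6995 W


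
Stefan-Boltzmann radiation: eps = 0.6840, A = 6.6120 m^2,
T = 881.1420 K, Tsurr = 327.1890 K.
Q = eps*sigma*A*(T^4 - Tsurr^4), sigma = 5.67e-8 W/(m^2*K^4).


T^4 = 6.0281e+11
Tsurr^4 = 1.1460e+10
Q = 0.6840 * 5.67e-8 * 6.6120 * 5.9135e+11 = 151642.0452 W

151642.0452 W


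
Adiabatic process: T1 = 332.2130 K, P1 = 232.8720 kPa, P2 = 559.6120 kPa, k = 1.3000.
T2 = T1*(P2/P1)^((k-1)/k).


(k-1)/k = 0.2308
(P2/P1)^exp = 1.2242
T2 = 332.2130 * 1.2242 = 406.7116 K

406.7116 K


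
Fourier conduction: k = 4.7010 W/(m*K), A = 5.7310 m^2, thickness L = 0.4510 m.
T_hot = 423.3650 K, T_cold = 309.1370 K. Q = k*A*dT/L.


dT = 114.2280 K
Q = 4.7010 * 5.7310 * 114.2280 / 0.4510 = 6823.6492 W

6823.6492 W


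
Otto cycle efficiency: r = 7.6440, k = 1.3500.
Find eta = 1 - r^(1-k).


r^(k-1) = 2.0378
eta = 1 - 1/2.0378 = 0.5093 = 50.9275%

50.9275%


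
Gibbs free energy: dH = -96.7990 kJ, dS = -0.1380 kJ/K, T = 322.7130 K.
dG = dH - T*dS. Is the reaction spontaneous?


T*dS = 322.7130 * -0.1380 = -44.5344 kJ
dG = -96.7990 + 44.5344 = -52.2646 kJ (spontaneous)

dG = -52.2646 kJ, spontaneous


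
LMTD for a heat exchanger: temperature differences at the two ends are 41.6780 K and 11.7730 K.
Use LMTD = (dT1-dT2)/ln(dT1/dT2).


dT1/dT2 = 3.5401
ln(dT1/dT2) = 1.2642
LMTD = 29.9050 / 1.2642 = 23.6559 K

23.6559 K


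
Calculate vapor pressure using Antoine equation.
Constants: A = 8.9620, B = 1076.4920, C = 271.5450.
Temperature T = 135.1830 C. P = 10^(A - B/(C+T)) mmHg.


C+T = 406.7280
B/(C+T) = 2.6467
log10(P) = 8.9620 - 2.6467 = 6.3153
P = 10^6.3153 = 2066748.8320 mmHg

2066748.8320 mmHg


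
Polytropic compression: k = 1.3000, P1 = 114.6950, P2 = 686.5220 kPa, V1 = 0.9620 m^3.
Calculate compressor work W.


(k-1)/k = 0.2308
(P2/P1)^exp = 1.5112
W = 4.3333 * 114.6950 * 0.9620 * (1.5112 - 1) = 244.4361 kJ

244.4361 kJ


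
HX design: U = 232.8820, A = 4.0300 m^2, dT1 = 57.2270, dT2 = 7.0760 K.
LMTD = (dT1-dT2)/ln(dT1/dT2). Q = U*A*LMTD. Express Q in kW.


LMTD = 23.9921 K
Q = 232.8820 * 4.0300 * 23.9921 = 22516.8899 W = 22.5169 kW

22.5169 kW


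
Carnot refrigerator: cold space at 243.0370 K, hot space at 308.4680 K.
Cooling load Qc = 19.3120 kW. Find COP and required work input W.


COP = 243.0370 / 65.4310 = 3.7144
W = 19.3120 / 3.7144 = 5.1992 kW

COP = 3.7144, W = 5.1992 kW


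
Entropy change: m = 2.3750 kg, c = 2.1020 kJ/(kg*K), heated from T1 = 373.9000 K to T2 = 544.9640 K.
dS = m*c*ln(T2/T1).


T2/T1 = 1.4575
ln(T2/T1) = 0.3767
dS = 2.3750 * 2.1020 * 0.3767 = 1.8807 kJ/K

1.8807 kJ/K


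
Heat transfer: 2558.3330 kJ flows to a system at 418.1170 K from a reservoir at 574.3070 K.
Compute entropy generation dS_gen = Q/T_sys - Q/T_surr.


dS_sys = 2558.3330/418.1170 = 6.1187 kJ/K
dS_surr = -2558.3330/574.3070 = -4.4546 kJ/K
dS_gen = 6.1187 - 4.4546 = 1.6641 kJ/K (irreversible)

dS_gen = 1.6641 kJ/K, irreversible


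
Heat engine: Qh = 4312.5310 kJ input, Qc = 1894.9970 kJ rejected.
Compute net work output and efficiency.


W = 4312.5310 - 1894.9970 = 2417.5340 kJ
eta = 2417.5340 / 4312.5310 = 0.5606 = 56.0584%

W = 2417.5340 kJ, eta = 56.0584%


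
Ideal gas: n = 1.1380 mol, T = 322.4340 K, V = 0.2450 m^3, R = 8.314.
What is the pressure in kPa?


P = nRT/V = 1.1380 * 8.314 * 322.4340 / 0.2450
= 3050.6551 / 0.2450 = 12451.6536 Pa = 12.4517 kPa

12.4517 kPa


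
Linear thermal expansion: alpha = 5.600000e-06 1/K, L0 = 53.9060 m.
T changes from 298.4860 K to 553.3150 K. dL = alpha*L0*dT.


dT = 254.8290 K
dL = 5.600000e-06 * 53.9060 * 254.8290 = 0.076926 m
L_final = 53.982926 m

dL = 0.076926 m


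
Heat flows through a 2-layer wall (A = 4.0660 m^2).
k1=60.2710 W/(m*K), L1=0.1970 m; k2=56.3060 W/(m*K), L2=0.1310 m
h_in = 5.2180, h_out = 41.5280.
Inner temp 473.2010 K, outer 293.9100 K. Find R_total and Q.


R_conv_in = 1/(5.2180*4.0660) = 0.0471
R_1 = 0.1970/(60.2710*4.0660) = 0.0008
R_2 = 0.1310/(56.3060*4.0660) = 0.0006
R_conv_out = 1/(41.5280*4.0660) = 0.0059
R_total = 0.0544 K/W
Q = 179.2910 / 0.0544 = 3293.8666 W

R_total = 0.0544 K/W, Q = 3293.8666 W


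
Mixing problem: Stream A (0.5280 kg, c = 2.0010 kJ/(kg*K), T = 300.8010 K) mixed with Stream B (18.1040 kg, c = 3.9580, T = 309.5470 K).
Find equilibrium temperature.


num = 22498.5906
den = 72.7122
Tf = 309.4199 K

309.4199 K


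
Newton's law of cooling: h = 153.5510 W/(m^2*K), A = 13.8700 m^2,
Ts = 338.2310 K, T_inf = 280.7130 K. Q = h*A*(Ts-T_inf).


dT = 57.5180 K
Q = 153.5510 * 13.8700 * 57.5180 = 122499.0968 W

122499.0968 W


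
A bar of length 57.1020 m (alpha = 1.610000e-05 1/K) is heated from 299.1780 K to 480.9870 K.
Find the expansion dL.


dT = 181.8090 K
dL = 1.610000e-05 * 57.1020 * 181.8090 = 0.167145 m
L_final = 57.269145 m

dL = 0.167145 m


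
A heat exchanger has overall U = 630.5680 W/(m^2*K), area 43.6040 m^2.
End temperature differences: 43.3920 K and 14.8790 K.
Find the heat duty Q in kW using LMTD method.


LMTD = 26.6396 K
Q = 630.5680 * 43.6040 * 26.6396 = 732463.1821 W = 732.4632 kW

732.4632 kW


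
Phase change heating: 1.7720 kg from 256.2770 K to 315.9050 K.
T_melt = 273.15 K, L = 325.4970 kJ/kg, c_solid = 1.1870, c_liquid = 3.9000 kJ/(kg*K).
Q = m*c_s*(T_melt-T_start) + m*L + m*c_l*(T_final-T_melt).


Q1 (sensible, solid) = 1.7720 * 1.1870 * 16.8730 = 35.4901 kJ
Q2 (latent) = 1.7720 * 325.4970 = 576.7807 kJ
Q3 (sensible, liquid) = 1.7720 * 3.9000 * 42.7550 = 295.4713 kJ
Q_total = 907.7420 kJ

907.7420 kJ


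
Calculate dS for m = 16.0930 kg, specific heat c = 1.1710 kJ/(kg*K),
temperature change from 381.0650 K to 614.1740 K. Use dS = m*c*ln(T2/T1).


T2/T1 = 1.6117
ln(T2/T1) = 0.4773
dS = 16.0930 * 1.1710 * 0.4773 = 8.9948 kJ/K

8.9948 kJ/K


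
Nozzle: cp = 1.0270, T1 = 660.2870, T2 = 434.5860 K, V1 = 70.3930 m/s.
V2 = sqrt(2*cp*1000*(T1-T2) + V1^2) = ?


dT = 225.7010 K
2*cp*1000*dT = 463589.8540
V1^2 = 4955.1744
V2 = sqrt(468545.0284) = 684.5035 m/s

684.5035 m/s


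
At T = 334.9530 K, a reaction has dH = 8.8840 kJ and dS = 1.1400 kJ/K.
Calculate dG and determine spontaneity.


T*dS = 334.9530 * 1.1400 = 381.8464 kJ
dG = 8.8840 - 381.8464 = -372.9624 kJ (spontaneous)

dG = -372.9624 kJ, spontaneous


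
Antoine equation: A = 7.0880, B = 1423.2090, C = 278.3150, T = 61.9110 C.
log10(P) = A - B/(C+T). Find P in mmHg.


C+T = 340.2260
B/(C+T) = 4.1831
log10(P) = 7.0880 - 4.1831 = 2.9049
P = 10^2.9049 = 803.2888 mmHg

803.2888 mmHg


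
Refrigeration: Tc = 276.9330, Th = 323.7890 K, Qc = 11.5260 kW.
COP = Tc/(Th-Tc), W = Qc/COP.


COP = 276.9330 / 46.8560 = 5.9103
W = 11.5260 / 5.9103 = 1.9502 kW

COP = 5.9103, W = 1.9502 kW


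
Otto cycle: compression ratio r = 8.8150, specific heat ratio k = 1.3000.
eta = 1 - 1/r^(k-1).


r^(k-1) = 1.9212
eta = 1 - 1/1.9212 = 0.4795 = 47.9485%

47.9485%


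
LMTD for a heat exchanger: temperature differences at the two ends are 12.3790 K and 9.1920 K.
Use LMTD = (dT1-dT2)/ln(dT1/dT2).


dT1/dT2 = 1.3467
ln(dT1/dT2) = 0.2977
LMTD = 3.1870 / 0.2977 = 10.7066 K

10.7066 K


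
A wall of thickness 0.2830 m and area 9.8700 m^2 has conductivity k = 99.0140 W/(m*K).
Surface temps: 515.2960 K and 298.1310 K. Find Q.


dT = 217.1650 K
Q = 99.0140 * 9.8700 * 217.1650 / 0.2830 = 749923.8315 W

749923.8315 W


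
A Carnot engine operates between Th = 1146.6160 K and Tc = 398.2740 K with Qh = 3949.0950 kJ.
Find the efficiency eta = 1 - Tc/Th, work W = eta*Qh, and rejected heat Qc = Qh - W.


eta = 1 - 398.2740/1146.6160 = 0.6527
W = 0.6527 * 3949.0950 = 2577.3874 kJ
Qc = 3949.0950 - 2577.3874 = 1371.7076 kJ

eta = 65.2653%, W = 2577.3874 kJ, Qc = 1371.7076 kJ


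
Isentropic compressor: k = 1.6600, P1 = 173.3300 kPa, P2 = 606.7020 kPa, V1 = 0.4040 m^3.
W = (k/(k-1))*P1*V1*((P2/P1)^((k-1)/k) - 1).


(k-1)/k = 0.3976
(P2/P1)^exp = 1.6456
W = 2.5152 * 173.3300 * 0.4040 * (1.6456 - 1) = 113.7094 kJ

113.7094 kJ


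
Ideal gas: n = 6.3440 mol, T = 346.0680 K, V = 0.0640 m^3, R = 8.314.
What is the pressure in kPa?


P = nRT/V = 6.3440 * 8.314 * 346.0680 / 0.0640
= 18253.0161 / 0.0640 = 285203.3770 Pa = 285.2034 kPa

285.2034 kPa


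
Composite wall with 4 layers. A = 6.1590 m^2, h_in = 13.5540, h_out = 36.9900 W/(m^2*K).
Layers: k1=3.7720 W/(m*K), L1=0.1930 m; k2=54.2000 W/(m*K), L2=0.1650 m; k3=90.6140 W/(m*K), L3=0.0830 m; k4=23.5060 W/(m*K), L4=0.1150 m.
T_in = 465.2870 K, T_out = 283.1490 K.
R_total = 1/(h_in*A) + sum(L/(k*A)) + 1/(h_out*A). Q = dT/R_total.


R_conv_in = 1/(13.5540*6.1590) = 0.0120
R_1 = 0.1930/(3.7720*6.1590) = 0.0083
R_2 = 0.1650/(54.2000*6.1590) = 0.0005
R_3 = 0.0830/(90.6140*6.1590) = 0.0001
R_4 = 0.1150/(23.5060*6.1590) = 0.0008
R_conv_out = 1/(36.9900*6.1590) = 0.0044
R_total = 0.0261 K/W
Q = 182.1380 / 0.0261 = 6974.8876 W

R_total = 0.0261 K/W, Q = 6974.8876 W
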